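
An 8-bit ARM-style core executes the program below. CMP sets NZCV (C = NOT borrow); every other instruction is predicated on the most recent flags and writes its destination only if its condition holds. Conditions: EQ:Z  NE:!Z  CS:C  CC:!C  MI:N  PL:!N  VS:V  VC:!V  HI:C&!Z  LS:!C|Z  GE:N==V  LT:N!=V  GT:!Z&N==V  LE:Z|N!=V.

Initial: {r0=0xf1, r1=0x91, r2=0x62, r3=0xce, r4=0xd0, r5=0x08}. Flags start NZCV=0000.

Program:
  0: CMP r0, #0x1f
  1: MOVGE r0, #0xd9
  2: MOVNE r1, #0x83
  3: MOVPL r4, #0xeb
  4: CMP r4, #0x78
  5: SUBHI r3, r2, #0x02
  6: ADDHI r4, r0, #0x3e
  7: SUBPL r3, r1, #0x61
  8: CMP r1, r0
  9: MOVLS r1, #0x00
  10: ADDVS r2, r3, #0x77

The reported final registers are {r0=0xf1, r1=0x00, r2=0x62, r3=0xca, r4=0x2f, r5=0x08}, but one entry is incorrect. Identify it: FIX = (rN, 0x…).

[0] flags=1010 → (cmp)
[1] flags=1010 GE?F → skip
[2] flags=1010 NE?T → r1=0x83
[3] flags=1010 PL?F → skip
[4] flags=0011 → (cmp)
[5] flags=0011 HI?T → r3=0x60
[6] flags=0011 HI?T → r4=0x2f
[7] flags=0011 PL?T → r3=0x22
[8] flags=1000 → (cmp)
[9] flags=1000 LS?T → r1=0x00
[10] flags=1000 VS?F → skip

FIX = (r3, 0x22)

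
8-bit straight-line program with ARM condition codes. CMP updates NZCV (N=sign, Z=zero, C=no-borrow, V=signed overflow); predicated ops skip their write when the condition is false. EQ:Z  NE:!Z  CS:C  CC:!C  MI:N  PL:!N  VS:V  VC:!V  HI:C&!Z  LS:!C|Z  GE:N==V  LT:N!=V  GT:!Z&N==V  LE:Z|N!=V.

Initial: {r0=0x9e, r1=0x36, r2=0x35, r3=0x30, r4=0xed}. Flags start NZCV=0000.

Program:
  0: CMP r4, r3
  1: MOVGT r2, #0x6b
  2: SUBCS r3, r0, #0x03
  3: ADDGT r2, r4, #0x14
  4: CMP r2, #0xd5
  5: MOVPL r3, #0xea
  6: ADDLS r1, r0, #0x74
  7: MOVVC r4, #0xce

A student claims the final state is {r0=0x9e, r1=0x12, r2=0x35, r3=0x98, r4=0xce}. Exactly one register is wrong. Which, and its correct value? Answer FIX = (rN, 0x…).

0: ✓ CMP  NZCV=1010
1: · MOVGT
2: ✓ SUBCS  r3←0x9b
3: · ADDGT
4: ✓ CMP  NZCV=0000
5: ✓ MOVPL  r3←0xea
6: ✓ ADDLS  r1←0x12
7: ✓ MOVVC  r4←0xce

FIX = (r3, 0xea)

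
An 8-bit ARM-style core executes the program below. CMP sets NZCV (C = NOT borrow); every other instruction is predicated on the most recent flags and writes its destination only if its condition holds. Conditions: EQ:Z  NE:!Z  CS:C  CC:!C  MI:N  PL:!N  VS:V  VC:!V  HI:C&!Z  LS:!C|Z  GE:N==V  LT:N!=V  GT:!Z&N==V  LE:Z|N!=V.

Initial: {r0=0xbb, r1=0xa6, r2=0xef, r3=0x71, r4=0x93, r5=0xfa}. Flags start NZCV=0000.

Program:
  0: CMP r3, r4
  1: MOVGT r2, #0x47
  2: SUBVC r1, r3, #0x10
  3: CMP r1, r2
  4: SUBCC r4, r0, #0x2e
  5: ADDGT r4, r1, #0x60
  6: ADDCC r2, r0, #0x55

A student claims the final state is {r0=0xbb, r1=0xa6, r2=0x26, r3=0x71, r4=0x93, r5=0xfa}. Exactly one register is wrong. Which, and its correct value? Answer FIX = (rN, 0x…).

[0] flags=1001 → (cmp)
[1] flags=1001 GT?T → r2=0x47
[2] flags=1001 VC?F → skip
[3] flags=0011 → (cmp)
[4] flags=0011 CC?F → skip
[5] flags=0011 GT?F → skip
[6] flags=0011 CC?F → skip

FIX = (r2, 0x47)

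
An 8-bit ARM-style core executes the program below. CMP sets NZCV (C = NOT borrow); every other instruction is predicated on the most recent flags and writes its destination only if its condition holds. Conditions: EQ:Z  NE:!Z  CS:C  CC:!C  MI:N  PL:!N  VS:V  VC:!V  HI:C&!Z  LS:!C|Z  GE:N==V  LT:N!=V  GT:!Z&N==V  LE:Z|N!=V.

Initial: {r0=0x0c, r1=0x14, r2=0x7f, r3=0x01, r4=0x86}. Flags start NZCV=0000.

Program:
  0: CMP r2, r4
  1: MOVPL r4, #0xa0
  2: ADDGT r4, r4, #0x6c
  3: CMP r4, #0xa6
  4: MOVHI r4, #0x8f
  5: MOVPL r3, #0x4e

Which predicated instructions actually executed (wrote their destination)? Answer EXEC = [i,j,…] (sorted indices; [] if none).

EXEC = [2,4,5]

[0] flags=1001 → (cmp)
[1] flags=1001 PL?F → skip
[2] flags=1001 GT?T → r4=0xf2
[3] flags=0010 → (cmp)
[4] flags=0010 HI?T → r4=0x8f
[5] flags=0010 PL?T → r3=0x4e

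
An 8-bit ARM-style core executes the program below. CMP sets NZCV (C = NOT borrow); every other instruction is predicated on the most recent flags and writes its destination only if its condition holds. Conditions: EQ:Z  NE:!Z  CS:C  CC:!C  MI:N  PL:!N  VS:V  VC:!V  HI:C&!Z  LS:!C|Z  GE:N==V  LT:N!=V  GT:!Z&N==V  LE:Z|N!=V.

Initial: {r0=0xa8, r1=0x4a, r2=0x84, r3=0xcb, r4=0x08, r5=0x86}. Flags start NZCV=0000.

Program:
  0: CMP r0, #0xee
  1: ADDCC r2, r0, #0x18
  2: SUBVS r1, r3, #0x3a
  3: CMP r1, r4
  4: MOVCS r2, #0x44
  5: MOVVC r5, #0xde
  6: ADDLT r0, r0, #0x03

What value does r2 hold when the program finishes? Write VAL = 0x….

[0] flags=1000 → (cmp)
[1] flags=1000 CC?T → r2=0xc0
[2] flags=1000 VS?F → skip
[3] flags=0010 → (cmp)
[4] flags=0010 CS?T → r2=0x44
[5] flags=0010 VC?T → r5=0xde
[6] flags=0010 LT?F → skip

VAL = 0x44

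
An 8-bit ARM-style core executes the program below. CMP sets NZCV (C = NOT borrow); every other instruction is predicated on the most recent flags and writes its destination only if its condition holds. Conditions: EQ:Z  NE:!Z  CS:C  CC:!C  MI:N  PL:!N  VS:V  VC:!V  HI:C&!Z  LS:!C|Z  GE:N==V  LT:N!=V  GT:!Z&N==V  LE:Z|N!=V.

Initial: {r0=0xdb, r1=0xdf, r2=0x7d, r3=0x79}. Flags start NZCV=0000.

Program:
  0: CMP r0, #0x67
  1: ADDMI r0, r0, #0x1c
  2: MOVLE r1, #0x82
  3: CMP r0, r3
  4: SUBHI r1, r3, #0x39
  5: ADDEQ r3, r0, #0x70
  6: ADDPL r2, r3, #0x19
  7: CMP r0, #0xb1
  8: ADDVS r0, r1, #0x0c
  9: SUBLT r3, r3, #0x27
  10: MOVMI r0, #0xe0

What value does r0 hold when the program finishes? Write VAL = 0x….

0: ✓ CMP  NZCV=0011
1: · ADDMI
2: ✓ MOVLE  r1←0x82
3: ✓ CMP  NZCV=0011
4: ✓ SUBHI  r1←0x40
5: · ADDEQ
6: ✓ ADDPL  r2←0x92
7: ✓ CMP  NZCV=0010
8: · ADDVS
9: · SUBLT
10: · MOVMI

VAL = 0xdb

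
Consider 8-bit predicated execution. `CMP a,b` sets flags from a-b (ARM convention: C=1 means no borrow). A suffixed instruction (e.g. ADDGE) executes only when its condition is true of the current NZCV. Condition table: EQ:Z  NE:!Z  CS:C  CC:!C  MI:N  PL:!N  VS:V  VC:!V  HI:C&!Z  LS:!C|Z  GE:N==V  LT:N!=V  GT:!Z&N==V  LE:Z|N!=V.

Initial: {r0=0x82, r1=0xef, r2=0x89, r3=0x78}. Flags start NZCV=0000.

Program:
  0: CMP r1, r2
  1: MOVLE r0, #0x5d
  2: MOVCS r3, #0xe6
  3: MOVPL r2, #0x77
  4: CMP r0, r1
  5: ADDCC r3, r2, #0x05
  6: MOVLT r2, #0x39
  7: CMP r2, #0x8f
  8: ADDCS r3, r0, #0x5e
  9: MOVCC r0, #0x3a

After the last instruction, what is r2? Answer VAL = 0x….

VAL = 0x39

[0] flags=0010 → (cmp)
[1] flags=0010 LE?F → skip
[2] flags=0010 CS?T → r3=0xe6
[3] flags=0010 PL?T → r2=0x77
[4] flags=1000 → (cmp)
[5] flags=1000 CC?T → r3=0x7c
[6] flags=1000 LT?T → r2=0x39
[7] flags=1001 → (cmp)
[8] flags=1001 CS?F → skip
[9] flags=1001 CC?T → r0=0x3a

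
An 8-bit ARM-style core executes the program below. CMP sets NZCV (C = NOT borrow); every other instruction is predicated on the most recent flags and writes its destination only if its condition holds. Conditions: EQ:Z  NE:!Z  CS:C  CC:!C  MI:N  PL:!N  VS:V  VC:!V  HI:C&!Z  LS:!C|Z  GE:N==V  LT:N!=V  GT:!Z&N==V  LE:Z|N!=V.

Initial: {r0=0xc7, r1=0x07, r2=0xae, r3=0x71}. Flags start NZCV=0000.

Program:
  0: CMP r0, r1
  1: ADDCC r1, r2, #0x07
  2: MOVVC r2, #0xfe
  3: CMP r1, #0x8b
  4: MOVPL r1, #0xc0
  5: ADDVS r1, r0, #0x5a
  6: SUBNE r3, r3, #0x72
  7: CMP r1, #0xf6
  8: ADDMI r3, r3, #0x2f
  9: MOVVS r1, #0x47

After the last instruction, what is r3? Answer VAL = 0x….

[0] flags=1010 → (cmp)
[1] flags=1010 CC?F → skip
[2] flags=1010 VC?T → r2=0xfe
[3] flags=0000 → (cmp)
[4] flags=0000 PL?T → r1=0xc0
[5] flags=0000 VS?F → skip
[6] flags=0000 NE?T → r3=0xff
[7] flags=1000 → (cmp)
[8] flags=1000 MI?T → r3=0x2e
[9] flags=1000 VS?F → skip

VAL = 0x2e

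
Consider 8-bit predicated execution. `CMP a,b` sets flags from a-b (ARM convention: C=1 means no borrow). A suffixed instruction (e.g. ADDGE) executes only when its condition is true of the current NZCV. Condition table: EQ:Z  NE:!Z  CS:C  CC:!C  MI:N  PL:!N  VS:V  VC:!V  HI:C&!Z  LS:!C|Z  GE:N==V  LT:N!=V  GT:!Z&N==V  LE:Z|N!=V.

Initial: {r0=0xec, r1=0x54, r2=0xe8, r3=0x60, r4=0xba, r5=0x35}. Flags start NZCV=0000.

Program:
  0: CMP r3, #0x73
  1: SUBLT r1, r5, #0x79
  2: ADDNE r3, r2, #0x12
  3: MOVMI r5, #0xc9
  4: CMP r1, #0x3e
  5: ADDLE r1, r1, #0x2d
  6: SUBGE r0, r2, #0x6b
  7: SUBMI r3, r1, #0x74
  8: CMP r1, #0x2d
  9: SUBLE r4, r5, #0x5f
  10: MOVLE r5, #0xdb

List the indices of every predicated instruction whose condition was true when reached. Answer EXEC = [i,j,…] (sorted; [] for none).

0: ✓ CMP  NZCV=1000
1: ✓ SUBLT  r1←0xbc
2: ✓ ADDNE  r3←0xfa
3: ✓ MOVMI  r5←0xc9
4: ✓ CMP  NZCV=0011
5: ✓ ADDLE  r1←0xe9
6: · SUBGE
7: · SUBMI
8: ✓ CMP  NZCV=1010
9: ✓ SUBLE  r4←0x6a
10: ✓ MOVLE  r5←0xdb

EXEC = [1,2,3,5,9,10]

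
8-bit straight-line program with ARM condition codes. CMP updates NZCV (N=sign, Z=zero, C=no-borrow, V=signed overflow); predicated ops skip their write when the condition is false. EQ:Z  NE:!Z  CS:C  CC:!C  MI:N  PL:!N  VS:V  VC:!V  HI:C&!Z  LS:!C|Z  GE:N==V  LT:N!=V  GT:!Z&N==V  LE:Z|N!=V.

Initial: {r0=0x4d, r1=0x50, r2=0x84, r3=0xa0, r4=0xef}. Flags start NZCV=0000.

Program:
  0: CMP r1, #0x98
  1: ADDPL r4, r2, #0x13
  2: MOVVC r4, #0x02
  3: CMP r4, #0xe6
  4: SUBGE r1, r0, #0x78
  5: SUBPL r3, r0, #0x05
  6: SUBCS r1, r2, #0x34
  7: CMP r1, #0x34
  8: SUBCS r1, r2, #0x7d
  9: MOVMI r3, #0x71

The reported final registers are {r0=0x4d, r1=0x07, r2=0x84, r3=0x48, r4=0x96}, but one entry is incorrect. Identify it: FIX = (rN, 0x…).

[0] flags=1001 → (cmp)
[1] flags=1001 PL?F → skip
[2] flags=1001 VC?F → skip
[3] flags=0010 → (cmp)
[4] flags=0010 GE?T → r1=0xd5
[5] flags=0010 PL?T → r3=0x48
[6] flags=0010 CS?T → r1=0x50
[7] flags=0010 → (cmp)
[8] flags=0010 CS?T → r1=0x07
[9] flags=0010 MI?F → skip

FIX = (r4, 0xef)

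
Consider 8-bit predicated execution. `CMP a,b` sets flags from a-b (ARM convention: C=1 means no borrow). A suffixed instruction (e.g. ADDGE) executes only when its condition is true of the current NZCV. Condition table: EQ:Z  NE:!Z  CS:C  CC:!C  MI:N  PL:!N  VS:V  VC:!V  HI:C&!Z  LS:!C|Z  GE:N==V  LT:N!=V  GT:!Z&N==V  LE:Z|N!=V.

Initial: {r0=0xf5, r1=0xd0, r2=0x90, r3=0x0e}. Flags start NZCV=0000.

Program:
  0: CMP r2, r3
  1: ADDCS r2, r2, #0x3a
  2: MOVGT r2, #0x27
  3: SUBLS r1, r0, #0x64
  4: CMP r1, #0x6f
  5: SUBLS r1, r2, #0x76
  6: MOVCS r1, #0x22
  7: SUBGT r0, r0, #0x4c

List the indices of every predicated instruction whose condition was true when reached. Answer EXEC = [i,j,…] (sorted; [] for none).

[0] flags=1010 → (cmp)
[1] flags=1010 CS?T → r2=0xca
[2] flags=1010 GT?F → skip
[3] flags=1010 LS?F → skip
[4] flags=0011 → (cmp)
[5] flags=0011 LS?F → skip
[6] flags=0011 CS?T → r1=0x22
[7] flags=0011 GT?F → skip

EXEC = [1,6]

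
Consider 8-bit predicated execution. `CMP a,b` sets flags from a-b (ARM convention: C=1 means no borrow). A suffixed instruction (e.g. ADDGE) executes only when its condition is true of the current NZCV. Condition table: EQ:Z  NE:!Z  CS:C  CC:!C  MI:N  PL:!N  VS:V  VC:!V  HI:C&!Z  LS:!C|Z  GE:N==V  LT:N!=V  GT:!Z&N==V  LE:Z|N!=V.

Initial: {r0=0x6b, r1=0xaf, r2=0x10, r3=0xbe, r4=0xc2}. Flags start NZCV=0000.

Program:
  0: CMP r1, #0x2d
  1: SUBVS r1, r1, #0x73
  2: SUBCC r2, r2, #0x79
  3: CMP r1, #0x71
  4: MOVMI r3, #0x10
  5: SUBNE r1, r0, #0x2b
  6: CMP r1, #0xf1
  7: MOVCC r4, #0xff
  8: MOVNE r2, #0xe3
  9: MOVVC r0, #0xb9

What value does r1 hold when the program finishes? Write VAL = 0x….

[0] flags=1010 → (cmp)
[1] flags=1010 VS?F → skip
[2] flags=1010 CC?F → skip
[3] flags=0011 → (cmp)
[4] flags=0011 MI?F → skip
[5] flags=0011 NE?T → r1=0x40
[6] flags=0000 → (cmp)
[7] flags=0000 CC?T → r4=0xff
[8] flags=0000 NE?T → r2=0xe3
[9] flags=0000 VC?T → r0=0xb9

VAL = 0x40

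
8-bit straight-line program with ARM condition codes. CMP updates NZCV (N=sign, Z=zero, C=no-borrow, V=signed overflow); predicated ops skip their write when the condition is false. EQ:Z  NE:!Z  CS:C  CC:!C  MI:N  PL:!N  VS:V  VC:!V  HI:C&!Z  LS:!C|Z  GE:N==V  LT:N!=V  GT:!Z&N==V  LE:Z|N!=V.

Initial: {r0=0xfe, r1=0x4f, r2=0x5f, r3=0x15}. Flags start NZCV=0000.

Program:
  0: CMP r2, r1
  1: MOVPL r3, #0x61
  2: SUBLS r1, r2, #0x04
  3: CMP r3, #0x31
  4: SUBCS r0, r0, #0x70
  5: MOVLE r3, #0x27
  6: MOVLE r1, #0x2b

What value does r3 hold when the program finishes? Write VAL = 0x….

[0] flags=0010 → (cmp)
[1] flags=0010 PL?T → r3=0x61
[2] flags=0010 LS?F → skip
[3] flags=0010 → (cmp)
[4] flags=0010 CS?T → r0=0x8e
[5] flags=0010 LE?F → skip
[6] flags=0010 LE?F → skip

VAL = 0x61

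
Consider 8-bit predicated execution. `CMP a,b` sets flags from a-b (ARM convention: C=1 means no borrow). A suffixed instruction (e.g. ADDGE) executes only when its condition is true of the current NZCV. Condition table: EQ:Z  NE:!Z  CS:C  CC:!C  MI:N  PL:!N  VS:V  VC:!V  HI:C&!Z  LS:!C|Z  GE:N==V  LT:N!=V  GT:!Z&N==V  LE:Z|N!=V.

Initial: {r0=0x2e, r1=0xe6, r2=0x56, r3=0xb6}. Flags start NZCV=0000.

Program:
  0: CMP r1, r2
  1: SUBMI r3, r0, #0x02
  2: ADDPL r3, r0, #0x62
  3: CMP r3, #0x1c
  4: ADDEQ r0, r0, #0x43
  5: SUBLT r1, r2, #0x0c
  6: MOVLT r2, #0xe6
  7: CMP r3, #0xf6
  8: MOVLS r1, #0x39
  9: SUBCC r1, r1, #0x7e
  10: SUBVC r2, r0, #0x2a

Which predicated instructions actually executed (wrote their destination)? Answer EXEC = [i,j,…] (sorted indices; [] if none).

EXEC = [1,8,9,10]

[0] flags=1010 → (cmp)
[1] flags=1010 MI?T → r3=0x2c
[2] flags=1010 PL?F → skip
[3] flags=0010 → (cmp)
[4] flags=0010 EQ?F → skip
[5] flags=0010 LT?F → skip
[6] flags=0010 LT?F → skip
[7] flags=0000 → (cmp)
[8] flags=0000 LS?T → r1=0x39
[9] flags=0000 CC?T → r1=0xbb
[10] flags=0000 VC?T → r2=0x04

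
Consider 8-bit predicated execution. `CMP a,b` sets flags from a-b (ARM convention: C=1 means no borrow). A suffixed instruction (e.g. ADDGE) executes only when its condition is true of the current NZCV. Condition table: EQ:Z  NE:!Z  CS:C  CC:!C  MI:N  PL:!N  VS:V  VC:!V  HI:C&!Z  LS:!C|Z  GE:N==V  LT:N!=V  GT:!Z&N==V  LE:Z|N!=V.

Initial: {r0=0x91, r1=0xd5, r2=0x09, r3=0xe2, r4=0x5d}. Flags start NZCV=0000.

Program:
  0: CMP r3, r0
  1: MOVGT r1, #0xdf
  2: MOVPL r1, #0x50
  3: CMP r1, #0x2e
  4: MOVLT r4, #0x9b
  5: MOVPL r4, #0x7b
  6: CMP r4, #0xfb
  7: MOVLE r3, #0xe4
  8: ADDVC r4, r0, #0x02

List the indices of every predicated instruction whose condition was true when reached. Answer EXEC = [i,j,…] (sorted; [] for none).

EXEC = [1,2,5]

0: ✓ CMP  NZCV=0010
1: ✓ MOVGT  r1←0xdf
2: ✓ MOVPL  r1←0x50
3: ✓ CMP  NZCV=0010
4: · MOVLT
5: ✓ MOVPL  r4←0x7b
6: ✓ CMP  NZCV=1001
7: · MOVLE
8: · ADDVC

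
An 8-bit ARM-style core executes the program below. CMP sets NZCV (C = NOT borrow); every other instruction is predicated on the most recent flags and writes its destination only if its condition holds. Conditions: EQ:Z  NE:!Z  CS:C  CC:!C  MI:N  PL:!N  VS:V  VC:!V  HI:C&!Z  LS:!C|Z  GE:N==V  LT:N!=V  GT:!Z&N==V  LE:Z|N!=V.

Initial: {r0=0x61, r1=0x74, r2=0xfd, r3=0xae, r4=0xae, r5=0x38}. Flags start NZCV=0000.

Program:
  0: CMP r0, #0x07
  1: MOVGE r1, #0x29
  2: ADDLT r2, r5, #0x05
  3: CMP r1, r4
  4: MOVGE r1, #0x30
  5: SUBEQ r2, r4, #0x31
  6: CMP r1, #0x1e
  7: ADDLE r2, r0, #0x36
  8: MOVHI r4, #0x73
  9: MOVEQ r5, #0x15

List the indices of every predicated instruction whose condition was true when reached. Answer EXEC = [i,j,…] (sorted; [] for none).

EXEC = [1,4,8]

[0] flags=0010 → (cmp)
[1] flags=0010 GE?T → r1=0x29
[2] flags=0010 LT?F → skip
[3] flags=0000 → (cmp)
[4] flags=0000 GE?T → r1=0x30
[5] flags=0000 EQ?F → skip
[6] flags=0010 → (cmp)
[7] flags=0010 LE?F → skip
[8] flags=0010 HI?T → r4=0x73
[9] flags=0010 EQ?F → skip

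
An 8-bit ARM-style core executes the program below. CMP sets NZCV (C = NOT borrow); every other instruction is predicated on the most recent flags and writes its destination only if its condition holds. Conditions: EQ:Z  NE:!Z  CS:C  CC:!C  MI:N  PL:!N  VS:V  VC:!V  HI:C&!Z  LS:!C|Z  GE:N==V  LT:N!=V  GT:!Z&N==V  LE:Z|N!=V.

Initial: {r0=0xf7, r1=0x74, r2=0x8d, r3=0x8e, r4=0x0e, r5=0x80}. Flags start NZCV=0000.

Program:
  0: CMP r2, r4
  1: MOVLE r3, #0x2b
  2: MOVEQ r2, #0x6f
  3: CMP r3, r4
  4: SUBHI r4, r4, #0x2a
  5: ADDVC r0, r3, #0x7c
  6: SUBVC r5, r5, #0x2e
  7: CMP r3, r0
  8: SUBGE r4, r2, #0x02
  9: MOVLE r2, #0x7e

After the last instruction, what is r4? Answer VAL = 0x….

VAL = 0x8b

0: ✓ CMP  NZCV=0011
1: ✓ MOVLE  r3←0x2b
2: · MOVEQ
3: ✓ CMP  NZCV=0010
4: ✓ SUBHI  r4←0xe4
5: ✓ ADDVC  r0←0xa7
6: ✓ SUBVC  r5←0x52
7: ✓ CMP  NZCV=1001
8: ✓ SUBGE  r4←0x8b
9: · MOVLE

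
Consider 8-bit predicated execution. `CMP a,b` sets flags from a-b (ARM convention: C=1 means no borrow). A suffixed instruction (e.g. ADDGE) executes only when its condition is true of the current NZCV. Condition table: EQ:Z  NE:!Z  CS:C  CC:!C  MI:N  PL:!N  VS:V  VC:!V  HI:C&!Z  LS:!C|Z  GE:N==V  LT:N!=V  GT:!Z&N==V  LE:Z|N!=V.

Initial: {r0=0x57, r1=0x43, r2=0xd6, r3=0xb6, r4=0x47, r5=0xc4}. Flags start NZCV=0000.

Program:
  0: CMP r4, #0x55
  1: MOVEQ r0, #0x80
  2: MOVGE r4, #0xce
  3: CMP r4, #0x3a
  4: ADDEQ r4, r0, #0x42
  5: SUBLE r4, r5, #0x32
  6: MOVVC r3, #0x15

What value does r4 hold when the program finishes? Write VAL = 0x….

0: ✓ CMP  NZCV=1000
1: · MOVEQ
2: · MOVGE
3: ✓ CMP  NZCV=0010
4: · ADDEQ
5: · SUBLE
6: ✓ MOVVC  r3←0x15

VAL = 0x47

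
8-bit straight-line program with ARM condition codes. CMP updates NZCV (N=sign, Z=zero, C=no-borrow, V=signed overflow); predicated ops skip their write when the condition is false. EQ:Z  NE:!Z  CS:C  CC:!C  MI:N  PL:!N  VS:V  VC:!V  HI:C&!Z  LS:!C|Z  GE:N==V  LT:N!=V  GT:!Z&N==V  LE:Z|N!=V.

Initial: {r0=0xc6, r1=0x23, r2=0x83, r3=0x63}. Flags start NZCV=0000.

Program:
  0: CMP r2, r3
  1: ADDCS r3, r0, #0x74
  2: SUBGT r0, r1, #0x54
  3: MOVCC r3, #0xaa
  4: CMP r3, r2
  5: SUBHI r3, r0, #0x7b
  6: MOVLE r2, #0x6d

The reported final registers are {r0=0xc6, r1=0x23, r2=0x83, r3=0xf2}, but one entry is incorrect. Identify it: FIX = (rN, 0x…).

FIX = (r3, 0x3a)

0: ✓ CMP  NZCV=0011
1: ✓ ADDCS  r3←0x3a
2: · SUBGT
3: · MOVCC
4: ✓ CMP  NZCV=1001
5: · SUBHI
6: · MOVLE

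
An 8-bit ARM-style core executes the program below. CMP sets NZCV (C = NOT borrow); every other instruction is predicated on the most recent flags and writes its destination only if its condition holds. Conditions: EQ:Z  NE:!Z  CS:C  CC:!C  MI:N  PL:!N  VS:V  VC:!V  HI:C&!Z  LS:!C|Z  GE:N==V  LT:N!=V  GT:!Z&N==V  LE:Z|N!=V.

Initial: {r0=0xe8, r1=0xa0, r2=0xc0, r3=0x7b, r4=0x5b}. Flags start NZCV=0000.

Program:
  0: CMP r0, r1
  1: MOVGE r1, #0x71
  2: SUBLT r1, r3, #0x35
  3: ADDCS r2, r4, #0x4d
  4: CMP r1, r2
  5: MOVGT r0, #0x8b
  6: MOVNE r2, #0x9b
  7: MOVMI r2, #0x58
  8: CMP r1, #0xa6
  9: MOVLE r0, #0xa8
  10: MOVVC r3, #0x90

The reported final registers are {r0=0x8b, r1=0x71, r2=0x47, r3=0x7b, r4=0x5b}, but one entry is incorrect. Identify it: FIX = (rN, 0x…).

0: ✓ CMP  NZCV=0010
1: ✓ MOVGE  r1←0x71
2: · SUBLT
3: ✓ ADDCS  r2←0xa8
4: ✓ CMP  NZCV=1001
5: ✓ MOVGT  r0←0x8b
6: ✓ MOVNE  r2←0x9b
7: ✓ MOVMI  r2←0x58
8: ✓ CMP  NZCV=1001
9: · MOVLE
10: · MOVVC

FIX = (r2, 0x58)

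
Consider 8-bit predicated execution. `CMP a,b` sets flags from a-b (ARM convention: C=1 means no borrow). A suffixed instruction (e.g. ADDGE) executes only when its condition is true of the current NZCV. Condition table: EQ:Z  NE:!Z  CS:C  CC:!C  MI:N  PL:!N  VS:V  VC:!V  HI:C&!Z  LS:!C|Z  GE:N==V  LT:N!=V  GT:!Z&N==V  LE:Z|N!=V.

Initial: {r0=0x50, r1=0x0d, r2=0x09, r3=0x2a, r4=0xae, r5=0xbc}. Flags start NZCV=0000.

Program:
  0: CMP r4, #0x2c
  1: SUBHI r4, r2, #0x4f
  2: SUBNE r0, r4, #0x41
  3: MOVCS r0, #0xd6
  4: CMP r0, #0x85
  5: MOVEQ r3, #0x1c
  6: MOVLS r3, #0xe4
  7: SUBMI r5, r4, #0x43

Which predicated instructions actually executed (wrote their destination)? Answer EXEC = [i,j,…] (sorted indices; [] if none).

EXEC = [1,2,3]

[0] flags=1010 → (cmp)
[1] flags=1010 HI?T → r4=0xba
[2] flags=1010 NE?T → r0=0x79
[3] flags=1010 CS?T → r0=0xd6
[4] flags=0010 → (cmp)
[5] flags=0010 EQ?F → skip
[6] flags=0010 LS?F → skip
[7] flags=0010 MI?F → skip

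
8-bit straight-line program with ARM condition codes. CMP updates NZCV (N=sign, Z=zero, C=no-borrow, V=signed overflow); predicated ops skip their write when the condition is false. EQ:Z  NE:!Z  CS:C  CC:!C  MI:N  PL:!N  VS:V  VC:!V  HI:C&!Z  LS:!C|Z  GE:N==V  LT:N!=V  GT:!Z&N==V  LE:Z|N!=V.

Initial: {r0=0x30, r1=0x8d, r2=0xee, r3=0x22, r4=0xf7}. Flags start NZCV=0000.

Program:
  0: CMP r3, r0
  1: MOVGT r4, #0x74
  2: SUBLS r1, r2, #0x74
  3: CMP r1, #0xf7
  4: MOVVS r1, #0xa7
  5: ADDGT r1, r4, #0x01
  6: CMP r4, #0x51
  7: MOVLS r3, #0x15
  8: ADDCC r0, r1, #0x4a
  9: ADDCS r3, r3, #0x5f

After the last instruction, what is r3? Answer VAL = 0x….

VAL = 0x81

0: ✓ CMP  NZCV=1000
1: · MOVGT
2: ✓ SUBLS  r1←0x7a
3: ✓ CMP  NZCV=1001
4: ✓ MOVVS  r1←0xa7
5: ✓ ADDGT  r1←0xf8
6: ✓ CMP  NZCV=1010
7: · MOVLS
8: · ADDCC
9: ✓ ADDCS  r3←0x81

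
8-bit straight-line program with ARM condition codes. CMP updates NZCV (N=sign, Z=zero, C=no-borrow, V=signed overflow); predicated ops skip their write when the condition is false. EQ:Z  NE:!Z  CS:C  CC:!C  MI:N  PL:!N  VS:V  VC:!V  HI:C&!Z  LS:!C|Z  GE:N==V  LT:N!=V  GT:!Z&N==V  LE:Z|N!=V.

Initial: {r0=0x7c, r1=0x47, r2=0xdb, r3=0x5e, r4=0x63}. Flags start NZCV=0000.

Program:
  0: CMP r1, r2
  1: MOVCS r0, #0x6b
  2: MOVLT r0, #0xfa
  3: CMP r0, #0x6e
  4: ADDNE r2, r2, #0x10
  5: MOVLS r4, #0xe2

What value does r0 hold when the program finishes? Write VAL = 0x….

VAL = 0x7c

[0] flags=0000 → (cmp)
[1] flags=0000 CS?F → skip
[2] flags=0000 LT?F → skip
[3] flags=0010 → (cmp)
[4] flags=0010 NE?T → r2=0xeb
[5] flags=0010 LS?F → skip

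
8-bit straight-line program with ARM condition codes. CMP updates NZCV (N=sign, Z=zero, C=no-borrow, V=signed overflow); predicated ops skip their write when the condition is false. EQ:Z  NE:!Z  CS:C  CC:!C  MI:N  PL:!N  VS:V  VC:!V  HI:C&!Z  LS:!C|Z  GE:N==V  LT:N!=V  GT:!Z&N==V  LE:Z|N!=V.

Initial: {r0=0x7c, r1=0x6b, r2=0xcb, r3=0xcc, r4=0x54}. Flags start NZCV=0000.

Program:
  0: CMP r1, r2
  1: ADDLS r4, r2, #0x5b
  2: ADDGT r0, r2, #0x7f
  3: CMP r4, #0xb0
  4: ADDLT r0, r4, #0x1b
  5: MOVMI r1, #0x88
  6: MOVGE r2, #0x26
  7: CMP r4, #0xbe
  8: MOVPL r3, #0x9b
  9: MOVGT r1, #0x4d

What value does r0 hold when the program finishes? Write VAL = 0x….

VAL = 0x4a

[0] flags=1001 → (cmp)
[1] flags=1001 LS?T → r4=0x26
[2] flags=1001 GT?T → r0=0x4a
[3] flags=0000 → (cmp)
[4] flags=0000 LT?F → skip
[5] flags=0000 MI?F → skip
[6] flags=0000 GE?T → r2=0x26
[7] flags=0000 → (cmp)
[8] flags=0000 PL?T → r3=0x9b
[9] flags=0000 GT?T → r1=0x4d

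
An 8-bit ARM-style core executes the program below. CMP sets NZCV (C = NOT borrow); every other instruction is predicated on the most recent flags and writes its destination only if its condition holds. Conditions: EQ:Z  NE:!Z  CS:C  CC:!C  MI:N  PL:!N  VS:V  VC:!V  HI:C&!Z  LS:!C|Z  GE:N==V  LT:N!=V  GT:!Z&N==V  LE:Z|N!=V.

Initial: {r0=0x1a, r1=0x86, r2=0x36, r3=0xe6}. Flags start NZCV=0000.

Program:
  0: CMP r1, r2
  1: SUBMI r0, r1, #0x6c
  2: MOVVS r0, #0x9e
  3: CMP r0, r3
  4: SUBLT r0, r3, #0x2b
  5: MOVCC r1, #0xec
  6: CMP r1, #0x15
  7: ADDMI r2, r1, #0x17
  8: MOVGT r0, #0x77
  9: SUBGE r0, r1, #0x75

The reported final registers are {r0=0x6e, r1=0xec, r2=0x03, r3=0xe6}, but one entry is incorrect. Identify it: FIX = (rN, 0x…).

FIX = (r0, 0xbb)

[0] flags=0011 → (cmp)
[1] flags=0011 MI?F → skip
[2] flags=0011 VS?T → r0=0x9e
[3] flags=1000 → (cmp)
[4] flags=1000 LT?T → r0=0xbb
[5] flags=1000 CC?T → r1=0xec
[6] flags=1010 → (cmp)
[7] flags=1010 MI?T → r2=0x03
[8] flags=1010 GT?F → skip
[9] flags=1010 GE?F → skip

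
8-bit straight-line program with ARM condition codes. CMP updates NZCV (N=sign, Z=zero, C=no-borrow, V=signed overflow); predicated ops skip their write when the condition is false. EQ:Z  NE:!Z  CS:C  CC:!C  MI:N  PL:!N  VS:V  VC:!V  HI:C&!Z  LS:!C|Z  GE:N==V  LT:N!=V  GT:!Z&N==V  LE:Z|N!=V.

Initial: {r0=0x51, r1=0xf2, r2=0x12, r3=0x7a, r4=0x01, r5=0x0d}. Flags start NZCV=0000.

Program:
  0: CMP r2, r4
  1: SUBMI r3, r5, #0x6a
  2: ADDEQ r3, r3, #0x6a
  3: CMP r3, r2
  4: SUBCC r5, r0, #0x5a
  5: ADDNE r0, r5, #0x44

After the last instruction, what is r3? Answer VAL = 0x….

[0] flags=0010 → (cmp)
[1] flags=0010 MI?F → skip
[2] flags=0010 EQ?F → skip
[3] flags=0010 → (cmp)
[4] flags=0010 CC?F → skip
[5] flags=0010 NE?T → r0=0x51

VAL = 0x7a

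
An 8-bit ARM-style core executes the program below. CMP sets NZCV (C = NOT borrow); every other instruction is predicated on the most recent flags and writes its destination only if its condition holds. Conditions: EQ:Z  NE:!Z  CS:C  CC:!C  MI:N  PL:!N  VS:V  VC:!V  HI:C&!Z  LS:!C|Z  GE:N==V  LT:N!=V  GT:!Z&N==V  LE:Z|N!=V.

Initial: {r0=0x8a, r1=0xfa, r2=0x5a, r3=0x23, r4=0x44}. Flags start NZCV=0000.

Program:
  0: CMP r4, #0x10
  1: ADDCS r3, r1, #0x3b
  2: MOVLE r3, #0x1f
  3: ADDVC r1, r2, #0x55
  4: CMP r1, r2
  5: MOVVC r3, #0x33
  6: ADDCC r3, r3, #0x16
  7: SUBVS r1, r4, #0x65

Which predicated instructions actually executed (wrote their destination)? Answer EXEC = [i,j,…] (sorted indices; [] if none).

EXEC = [1,3,7]

[0] flags=0010 → (cmp)
[1] flags=0010 CS?T → r3=0x35
[2] flags=0010 LE?F → skip
[3] flags=0010 VC?T → r1=0xaf
[4] flags=0011 → (cmp)
[5] flags=0011 VC?F → skip
[6] flags=0011 CC?F → skip
[7] flags=0011 VS?T → r1=0xdf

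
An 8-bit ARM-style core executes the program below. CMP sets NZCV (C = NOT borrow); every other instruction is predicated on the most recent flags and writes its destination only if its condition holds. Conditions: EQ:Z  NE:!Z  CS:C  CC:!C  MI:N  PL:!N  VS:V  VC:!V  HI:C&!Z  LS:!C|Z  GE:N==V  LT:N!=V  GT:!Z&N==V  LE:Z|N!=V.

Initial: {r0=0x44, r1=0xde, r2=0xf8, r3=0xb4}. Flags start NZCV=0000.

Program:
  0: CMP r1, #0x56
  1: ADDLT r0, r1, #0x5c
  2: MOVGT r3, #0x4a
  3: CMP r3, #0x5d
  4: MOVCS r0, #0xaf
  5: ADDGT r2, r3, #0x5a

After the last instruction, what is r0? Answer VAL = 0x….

VAL = 0xaf

0: ✓ CMP  NZCV=1010
1: ✓ ADDLT  r0←0x3a
2: · MOVGT
3: ✓ CMP  NZCV=0011
4: ✓ MOVCS  r0←0xaf
5: · ADDGT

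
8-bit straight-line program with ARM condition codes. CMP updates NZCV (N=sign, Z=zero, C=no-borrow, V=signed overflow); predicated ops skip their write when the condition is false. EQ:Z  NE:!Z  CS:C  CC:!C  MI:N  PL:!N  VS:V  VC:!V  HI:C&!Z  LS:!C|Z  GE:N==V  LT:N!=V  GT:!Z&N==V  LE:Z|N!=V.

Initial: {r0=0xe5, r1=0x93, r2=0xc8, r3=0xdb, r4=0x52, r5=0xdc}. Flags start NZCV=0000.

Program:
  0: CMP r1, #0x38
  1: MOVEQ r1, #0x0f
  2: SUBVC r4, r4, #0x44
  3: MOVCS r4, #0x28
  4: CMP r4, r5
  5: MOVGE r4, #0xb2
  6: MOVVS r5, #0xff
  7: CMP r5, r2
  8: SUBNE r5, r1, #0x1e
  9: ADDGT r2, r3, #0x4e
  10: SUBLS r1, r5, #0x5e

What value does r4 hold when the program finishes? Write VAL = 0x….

[0] flags=0011 → (cmp)
[1] flags=0011 EQ?F → skip
[2] flags=0011 VC?F → skip
[3] flags=0011 CS?T → r4=0x28
[4] flags=0000 → (cmp)
[5] flags=0000 GE?T → r4=0xb2
[6] flags=0000 VS?F → skip
[7] flags=0010 → (cmp)
[8] flags=0010 NE?T → r5=0x75
[9] flags=0010 GT?T → r2=0x29
[10] flags=0010 LS?F → skip

VAL = 0xb2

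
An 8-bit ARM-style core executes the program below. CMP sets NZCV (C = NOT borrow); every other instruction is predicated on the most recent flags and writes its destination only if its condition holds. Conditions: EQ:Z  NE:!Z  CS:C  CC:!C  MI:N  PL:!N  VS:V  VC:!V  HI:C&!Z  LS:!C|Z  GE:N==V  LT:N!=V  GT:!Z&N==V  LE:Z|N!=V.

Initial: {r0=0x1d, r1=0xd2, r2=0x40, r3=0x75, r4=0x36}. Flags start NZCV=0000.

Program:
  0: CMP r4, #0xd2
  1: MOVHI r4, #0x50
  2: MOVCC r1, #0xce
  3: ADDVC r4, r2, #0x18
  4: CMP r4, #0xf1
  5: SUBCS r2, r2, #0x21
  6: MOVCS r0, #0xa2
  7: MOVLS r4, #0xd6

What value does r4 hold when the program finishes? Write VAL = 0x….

VAL = 0xd6

[0] flags=0000 → (cmp)
[1] flags=0000 HI?F → skip
[2] flags=0000 CC?T → r1=0xce
[3] flags=0000 VC?T → r4=0x58
[4] flags=0000 → (cmp)
[5] flags=0000 CS?F → skip
[6] flags=0000 CS?F → skip
[7] flags=0000 LS?T → r4=0xd6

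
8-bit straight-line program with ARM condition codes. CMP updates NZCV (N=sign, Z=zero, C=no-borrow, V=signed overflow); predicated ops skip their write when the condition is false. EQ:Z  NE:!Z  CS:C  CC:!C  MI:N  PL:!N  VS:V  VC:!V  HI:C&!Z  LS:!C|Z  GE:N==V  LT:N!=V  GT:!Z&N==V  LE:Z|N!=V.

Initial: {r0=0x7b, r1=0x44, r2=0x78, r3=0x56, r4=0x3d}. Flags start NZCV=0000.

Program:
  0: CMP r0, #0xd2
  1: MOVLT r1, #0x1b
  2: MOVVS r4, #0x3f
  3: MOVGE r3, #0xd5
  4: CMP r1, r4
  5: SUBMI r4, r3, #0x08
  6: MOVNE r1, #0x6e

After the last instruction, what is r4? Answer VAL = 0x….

0: ✓ CMP  NZCV=1001
1: · MOVLT
2: ✓ MOVVS  r4←0x3f
3: ✓ MOVGE  r3←0xd5
4: ✓ CMP  NZCV=0010
5: · SUBMI
6: ✓ MOVNE  r1←0x6e

VAL = 0x3f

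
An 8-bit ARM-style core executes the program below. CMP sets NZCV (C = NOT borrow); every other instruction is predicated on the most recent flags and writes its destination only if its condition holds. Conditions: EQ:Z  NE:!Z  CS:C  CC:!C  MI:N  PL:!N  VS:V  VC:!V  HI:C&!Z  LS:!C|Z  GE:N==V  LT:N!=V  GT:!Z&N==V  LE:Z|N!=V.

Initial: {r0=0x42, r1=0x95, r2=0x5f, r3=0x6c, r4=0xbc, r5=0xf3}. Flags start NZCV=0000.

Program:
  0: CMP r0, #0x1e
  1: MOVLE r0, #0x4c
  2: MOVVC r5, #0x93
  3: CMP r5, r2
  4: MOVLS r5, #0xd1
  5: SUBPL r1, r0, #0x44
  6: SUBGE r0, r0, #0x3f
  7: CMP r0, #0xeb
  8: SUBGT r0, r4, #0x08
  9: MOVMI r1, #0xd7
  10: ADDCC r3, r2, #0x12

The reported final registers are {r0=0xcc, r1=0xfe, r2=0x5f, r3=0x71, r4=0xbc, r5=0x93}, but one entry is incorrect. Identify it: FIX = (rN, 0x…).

[0] flags=0010 → (cmp)
[1] flags=0010 LE?F → skip
[2] flags=0010 VC?T → r5=0x93
[3] flags=0011 → (cmp)
[4] flags=0011 LS?F → skip
[5] flags=0011 PL?T → r1=0xfe
[6] flags=0011 GE?F → skip
[7] flags=0000 → (cmp)
[8] flags=0000 GT?T → r0=0xb4
[9] flags=0000 MI?F → skip
[10] flags=0000 CC?T → r3=0x71

FIX = (r0, 0xb4)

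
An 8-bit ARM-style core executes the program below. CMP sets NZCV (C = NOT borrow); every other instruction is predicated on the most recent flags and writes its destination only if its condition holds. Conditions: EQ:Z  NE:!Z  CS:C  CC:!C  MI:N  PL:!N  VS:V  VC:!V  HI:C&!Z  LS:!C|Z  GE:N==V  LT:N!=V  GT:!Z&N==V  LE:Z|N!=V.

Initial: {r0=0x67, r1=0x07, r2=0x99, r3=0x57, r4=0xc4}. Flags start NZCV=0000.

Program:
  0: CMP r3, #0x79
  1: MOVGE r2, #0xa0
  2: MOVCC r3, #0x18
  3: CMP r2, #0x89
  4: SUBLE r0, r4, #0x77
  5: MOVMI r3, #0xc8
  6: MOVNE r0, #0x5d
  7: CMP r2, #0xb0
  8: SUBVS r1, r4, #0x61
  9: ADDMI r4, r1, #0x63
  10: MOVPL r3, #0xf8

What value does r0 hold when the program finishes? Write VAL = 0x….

0: ✓ CMP  NZCV=1000
1: · MOVGE
2: ✓ MOVCC  r3←0x18
3: ✓ CMP  NZCV=0010
4: · SUBLE
5: · MOVMI
6: ✓ MOVNE  r0←0x5d
7: ✓ CMP  NZCV=1000
8: · SUBVS
9: ✓ ADDMI  r4←0x6a
10: · MOVPL

VAL = 0x5d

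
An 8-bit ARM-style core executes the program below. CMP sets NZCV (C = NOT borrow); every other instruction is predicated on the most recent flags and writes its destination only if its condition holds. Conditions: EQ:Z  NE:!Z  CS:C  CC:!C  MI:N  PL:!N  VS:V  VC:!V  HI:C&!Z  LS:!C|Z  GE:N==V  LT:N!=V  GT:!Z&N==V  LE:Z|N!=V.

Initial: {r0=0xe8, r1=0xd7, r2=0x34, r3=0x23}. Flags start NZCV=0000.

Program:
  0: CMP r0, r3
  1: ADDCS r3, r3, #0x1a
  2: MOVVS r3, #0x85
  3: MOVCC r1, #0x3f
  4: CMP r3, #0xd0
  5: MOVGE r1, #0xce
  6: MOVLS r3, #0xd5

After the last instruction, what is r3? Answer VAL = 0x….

0: ✓ CMP  NZCV=1010
1: ✓ ADDCS  r3←0x3d
2: · MOVVS
3: · MOVCC
4: ✓ CMP  NZCV=0000
5: ✓ MOVGE  r1←0xce
6: ✓ MOVLS  r3←0xd5

VAL = 0xd5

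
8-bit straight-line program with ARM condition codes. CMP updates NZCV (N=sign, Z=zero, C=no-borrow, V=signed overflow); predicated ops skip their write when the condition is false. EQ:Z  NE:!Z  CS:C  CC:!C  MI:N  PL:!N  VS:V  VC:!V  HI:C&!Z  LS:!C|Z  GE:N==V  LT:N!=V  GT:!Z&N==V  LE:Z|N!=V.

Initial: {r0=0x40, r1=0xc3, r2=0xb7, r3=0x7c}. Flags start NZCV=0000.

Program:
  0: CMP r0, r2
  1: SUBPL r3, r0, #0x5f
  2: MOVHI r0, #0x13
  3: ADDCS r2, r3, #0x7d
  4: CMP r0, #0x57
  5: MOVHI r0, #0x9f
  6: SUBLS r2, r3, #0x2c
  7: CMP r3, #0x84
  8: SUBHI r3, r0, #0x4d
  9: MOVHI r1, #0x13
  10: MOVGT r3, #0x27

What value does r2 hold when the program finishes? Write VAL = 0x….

VAL = 0x50

0: ✓ CMP  NZCV=1001
1: · SUBPL
2: · MOVHI
3: · ADDCS
4: ✓ CMP  NZCV=1000
5: · MOVHI
6: ✓ SUBLS  r2←0x50
7: ✓ CMP  NZCV=1001
8: · SUBHI
9: · MOVHI
10: ✓ MOVGT  r3←0x27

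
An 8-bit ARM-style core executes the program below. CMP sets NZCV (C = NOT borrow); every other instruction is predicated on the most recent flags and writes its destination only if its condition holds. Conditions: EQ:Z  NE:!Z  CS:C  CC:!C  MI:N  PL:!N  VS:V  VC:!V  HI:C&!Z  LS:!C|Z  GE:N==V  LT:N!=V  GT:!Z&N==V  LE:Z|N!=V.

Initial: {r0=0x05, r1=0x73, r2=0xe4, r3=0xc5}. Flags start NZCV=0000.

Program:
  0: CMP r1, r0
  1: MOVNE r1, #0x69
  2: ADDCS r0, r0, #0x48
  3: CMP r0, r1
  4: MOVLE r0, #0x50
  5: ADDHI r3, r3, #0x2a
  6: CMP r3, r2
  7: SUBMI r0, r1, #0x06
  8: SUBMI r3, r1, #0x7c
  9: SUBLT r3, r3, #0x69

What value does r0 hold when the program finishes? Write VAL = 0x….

[0] flags=0010 → (cmp)
[1] flags=0010 NE?T → r1=0x69
[2] flags=0010 CS?T → r0=0x4d
[3] flags=1000 → (cmp)
[4] flags=1000 LE?T → r0=0x50
[5] flags=1000 HI?F → skip
[6] flags=1000 → (cmp)
[7] flags=1000 MI?T → r0=0x63
[8] flags=1000 MI?T → r3=0xed
[9] flags=1000 LT?T → r3=0x84

VAL = 0x63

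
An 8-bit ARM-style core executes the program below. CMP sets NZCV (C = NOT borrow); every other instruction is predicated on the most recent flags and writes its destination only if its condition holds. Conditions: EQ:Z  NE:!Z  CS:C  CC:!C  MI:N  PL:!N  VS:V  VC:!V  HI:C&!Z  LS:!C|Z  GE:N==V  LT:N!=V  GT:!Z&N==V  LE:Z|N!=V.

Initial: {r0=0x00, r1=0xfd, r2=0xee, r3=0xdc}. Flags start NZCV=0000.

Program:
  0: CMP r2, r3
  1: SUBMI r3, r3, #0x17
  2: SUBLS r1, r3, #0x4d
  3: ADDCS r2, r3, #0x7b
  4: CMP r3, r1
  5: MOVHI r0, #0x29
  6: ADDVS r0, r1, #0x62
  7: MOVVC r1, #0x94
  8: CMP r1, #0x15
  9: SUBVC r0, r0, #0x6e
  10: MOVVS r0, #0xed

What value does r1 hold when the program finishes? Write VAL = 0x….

VAL = 0x94

[0] flags=0010 → (cmp)
[1] flags=0010 MI?F → skip
[2] flags=0010 LS?F → skip
[3] flags=0010 CS?T → r2=0x57
[4] flags=1000 → (cmp)
[5] flags=1000 HI?F → skip
[6] flags=1000 VS?F → skip
[7] flags=1000 VC?T → r1=0x94
[8] flags=0011 → (cmp)
[9] flags=0011 VC?F → skip
[10] flags=0011 VS?T → r0=0xed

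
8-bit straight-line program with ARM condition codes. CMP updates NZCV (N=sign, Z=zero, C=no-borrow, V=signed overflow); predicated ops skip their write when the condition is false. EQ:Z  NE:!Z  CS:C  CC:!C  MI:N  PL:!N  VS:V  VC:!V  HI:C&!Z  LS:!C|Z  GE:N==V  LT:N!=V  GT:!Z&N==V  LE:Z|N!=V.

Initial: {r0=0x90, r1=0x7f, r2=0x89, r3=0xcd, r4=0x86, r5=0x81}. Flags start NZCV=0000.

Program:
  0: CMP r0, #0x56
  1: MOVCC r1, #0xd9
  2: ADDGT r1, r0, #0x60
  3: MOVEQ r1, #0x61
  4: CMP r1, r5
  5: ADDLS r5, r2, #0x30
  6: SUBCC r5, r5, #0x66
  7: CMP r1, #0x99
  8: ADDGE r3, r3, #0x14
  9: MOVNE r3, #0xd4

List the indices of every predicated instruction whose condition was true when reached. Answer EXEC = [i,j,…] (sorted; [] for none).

EXEC = [5,6,8,9]

0: ✓ CMP  NZCV=0011
1: · MOVCC
2: · ADDGT
3: · MOVEQ
4: ✓ CMP  NZCV=1001
5: ✓ ADDLS  r5←0xb9
6: ✓ SUBCC  r5←0x53
7: ✓ CMP  NZCV=1001
8: ✓ ADDGE  r3←0xe1
9: ✓ MOVNE  r3←0xd4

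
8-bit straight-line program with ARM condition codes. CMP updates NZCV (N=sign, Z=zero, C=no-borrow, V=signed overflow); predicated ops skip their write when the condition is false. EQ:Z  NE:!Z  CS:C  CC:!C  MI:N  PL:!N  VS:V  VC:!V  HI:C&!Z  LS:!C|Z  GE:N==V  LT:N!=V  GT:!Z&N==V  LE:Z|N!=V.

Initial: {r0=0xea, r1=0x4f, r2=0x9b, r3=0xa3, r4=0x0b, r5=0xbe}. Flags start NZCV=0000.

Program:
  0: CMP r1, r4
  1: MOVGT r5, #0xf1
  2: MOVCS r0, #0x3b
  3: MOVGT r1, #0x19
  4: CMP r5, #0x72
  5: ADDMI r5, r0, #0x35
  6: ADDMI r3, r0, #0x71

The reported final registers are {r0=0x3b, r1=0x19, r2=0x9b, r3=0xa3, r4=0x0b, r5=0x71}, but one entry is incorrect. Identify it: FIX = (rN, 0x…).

0: ✓ CMP  NZCV=0010
1: ✓ MOVGT  r5←0xf1
2: ✓ MOVCS  r0←0x3b
3: ✓ MOVGT  r1←0x19
4: ✓ CMP  NZCV=0011
5: · ADDMI
6: · ADDMI

FIX = (r5, 0xf1)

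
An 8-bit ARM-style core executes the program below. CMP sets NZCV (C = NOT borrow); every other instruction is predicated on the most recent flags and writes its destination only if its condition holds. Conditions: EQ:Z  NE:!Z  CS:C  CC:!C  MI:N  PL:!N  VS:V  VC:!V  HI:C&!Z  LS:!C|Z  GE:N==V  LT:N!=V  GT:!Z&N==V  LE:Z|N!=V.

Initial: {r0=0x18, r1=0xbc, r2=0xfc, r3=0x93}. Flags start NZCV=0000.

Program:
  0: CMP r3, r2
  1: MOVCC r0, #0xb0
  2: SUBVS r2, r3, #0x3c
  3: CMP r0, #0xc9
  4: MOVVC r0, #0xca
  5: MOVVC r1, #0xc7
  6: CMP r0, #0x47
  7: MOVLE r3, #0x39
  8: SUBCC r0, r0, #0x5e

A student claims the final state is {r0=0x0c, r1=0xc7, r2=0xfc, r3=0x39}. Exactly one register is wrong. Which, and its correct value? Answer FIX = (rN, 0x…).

0: ✓ CMP  NZCV=1000
1: ✓ MOVCC  r0←0xb0
2: · SUBVS
3: ✓ CMP  NZCV=1000
4: ✓ MOVVC  r0←0xca
5: ✓ MOVVC  r1←0xc7
6: ✓ CMP  NZCV=1010
7: ✓ MOVLE  r3←0x39
8: · SUBCC

FIX = (r0, 0xca)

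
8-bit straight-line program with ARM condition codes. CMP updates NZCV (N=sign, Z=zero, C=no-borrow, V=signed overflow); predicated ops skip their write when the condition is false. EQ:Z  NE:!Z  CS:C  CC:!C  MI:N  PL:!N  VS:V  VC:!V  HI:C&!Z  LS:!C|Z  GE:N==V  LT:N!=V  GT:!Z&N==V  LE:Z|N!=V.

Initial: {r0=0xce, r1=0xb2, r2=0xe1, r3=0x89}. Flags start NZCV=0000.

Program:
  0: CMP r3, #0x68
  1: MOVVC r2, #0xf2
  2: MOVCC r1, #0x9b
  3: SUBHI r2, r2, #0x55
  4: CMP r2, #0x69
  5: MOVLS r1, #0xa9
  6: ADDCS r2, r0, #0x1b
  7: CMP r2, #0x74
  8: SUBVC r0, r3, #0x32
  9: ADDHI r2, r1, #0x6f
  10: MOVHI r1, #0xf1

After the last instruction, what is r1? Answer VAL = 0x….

[0] flags=0011 → (cmp)
[1] flags=0011 VC?F → skip
[2] flags=0011 CC?F → skip
[3] flags=0011 HI?T → r2=0x8c
[4] flags=0011 → (cmp)
[5] flags=0011 LS?F → skip
[6] flags=0011 CS?T → r2=0xe9
[7] flags=0011 → (cmp)
[8] flags=0011 VC?F → skip
[9] flags=0011 HI?T → r2=0x21
[10] flags=0011 HI?T → r1=0xf1

VAL = 0xf1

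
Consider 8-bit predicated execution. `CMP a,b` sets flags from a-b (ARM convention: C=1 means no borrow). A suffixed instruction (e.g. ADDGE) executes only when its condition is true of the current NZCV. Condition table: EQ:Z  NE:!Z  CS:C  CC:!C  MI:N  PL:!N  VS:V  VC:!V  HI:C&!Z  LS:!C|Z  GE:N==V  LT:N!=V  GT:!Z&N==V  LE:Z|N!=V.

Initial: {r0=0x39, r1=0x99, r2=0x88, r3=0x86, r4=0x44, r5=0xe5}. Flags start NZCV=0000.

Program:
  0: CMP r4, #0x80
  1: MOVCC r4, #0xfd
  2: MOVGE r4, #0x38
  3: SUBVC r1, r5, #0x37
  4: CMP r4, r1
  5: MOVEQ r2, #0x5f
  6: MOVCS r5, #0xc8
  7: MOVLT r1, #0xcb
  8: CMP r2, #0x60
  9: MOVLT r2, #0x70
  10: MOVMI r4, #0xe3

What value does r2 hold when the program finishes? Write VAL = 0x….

VAL = 0x70

0: ✓ CMP  NZCV=1001
1: ✓ MOVCC  r4←0xfd
2: ✓ MOVGE  r4←0x38
3: · SUBVC
4: ✓ CMP  NZCV=1001
5: · MOVEQ
6: · MOVCS
7: · MOVLT
8: ✓ CMP  NZCV=0011
9: ✓ MOVLT  r2←0x70
10: · MOVMI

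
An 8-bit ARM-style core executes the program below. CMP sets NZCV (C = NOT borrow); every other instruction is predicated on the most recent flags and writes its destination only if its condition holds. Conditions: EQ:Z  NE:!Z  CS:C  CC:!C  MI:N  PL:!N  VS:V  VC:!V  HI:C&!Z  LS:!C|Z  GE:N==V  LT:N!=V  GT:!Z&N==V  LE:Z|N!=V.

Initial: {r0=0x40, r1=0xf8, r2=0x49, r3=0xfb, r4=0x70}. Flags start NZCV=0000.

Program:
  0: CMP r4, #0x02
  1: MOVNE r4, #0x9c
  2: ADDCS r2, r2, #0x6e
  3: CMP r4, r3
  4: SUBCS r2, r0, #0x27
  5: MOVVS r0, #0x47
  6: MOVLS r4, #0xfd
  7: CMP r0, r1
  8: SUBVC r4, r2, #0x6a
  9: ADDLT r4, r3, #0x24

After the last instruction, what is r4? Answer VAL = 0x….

VAL = 0x4d

0: ✓ CMP  NZCV=0010
1: ✓ MOVNE  r4←0x9c
2: ✓ ADDCS  r2←0xb7
3: ✓ CMP  NZCV=1000
4: · SUBCS
5: · MOVVS
6: ✓ MOVLS  r4←0xfd
7: ✓ CMP  NZCV=0000
8: ✓ SUBVC  r4←0x4d
9: · ADDLT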